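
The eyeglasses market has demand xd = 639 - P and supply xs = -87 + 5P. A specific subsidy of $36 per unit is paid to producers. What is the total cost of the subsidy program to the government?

Pre-subsidy: 639 - P = -87 + 5P gives P* = 121, x* = 518.
With the subsidy, sellers receive Ps = Pb + 36 for each unit, where Pb is the price buyers pay.
Supply in terms of Pb becomes xs = -87 + 5(Pb + 36) = 93 + 5Pb. Setting this equal to demand: 639 - Pb = 93 + 5Pb, so Pb = 91.
Sellers receive Ps = 91 + 36 = 127; x' = 639 − 1·91 = 548.
Government outlay = subsidy × quantity = 36 × 548 = 19728.

Government cost = $19728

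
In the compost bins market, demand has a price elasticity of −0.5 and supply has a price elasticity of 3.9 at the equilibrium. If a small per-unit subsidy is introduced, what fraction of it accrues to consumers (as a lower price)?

For a small subsidy around the equilibrium, the benefit split depends on the relative slopes, which at a point are proportional to the elasticities.
Buyer share = εs/(εs + |εd|) = 3.9/(3.9 + 0.5) = 39/44; seller share = |εd|/(εs + |εd|) = 5/44.

Consumer share = 39/44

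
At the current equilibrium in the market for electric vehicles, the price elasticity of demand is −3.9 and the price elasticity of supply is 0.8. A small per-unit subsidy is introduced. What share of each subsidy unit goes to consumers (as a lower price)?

Consumer share = 8/47

For a small subsidy around the equilibrium, the benefit split depends on the relative slopes, which at a point are proportional to the elasticities.
Buyer share = εs/(εs + |εd|) = 0.8/(0.8 + 3.9) = 8/47; seller share = |εd|/(εs + |εd|) = 39/47.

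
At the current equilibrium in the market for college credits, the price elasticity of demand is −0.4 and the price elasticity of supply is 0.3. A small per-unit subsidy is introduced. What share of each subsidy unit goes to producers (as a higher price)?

For a small subsidy around the equilibrium, the benefit split depends on the relative slopes, which at a point are proportional to the elasticities.
Buyer share = εs/(εs + |εd|) = 0.3/(0.3 + 0.4) = 3/7; seller share = |εd|/(εs + |εd|) = 4/7.
So producers capture 4/7 of the subsidy.

Producer share = 4/7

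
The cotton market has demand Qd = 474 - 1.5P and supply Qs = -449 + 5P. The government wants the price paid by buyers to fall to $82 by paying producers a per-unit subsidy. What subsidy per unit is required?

Required subsidy s = $78 per unit

At a buyer price of 82, quantity demanded is 474 − 1.5·82 = 351.
Sellers supply 351 only when they receive Ps with -449 + 5·Ps = 351, i.e. Ps = 160.
s = Ps − Pb = 160 − 82 = 78.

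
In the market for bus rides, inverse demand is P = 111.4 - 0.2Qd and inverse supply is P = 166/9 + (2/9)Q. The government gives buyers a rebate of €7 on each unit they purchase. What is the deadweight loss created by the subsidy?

Deadweight loss = 2205/38

Pre-subsidy: 111.4 - 0.2Q = 166/9 + (2/9)Q gives Q* = 4183/19 and P* = 1280/19.
With the rebate, buyers effectively pay Pb = Ps − 7, where Ps is the price sellers receive.
On the curves, Pb = 111.4 - 0.2Q and Ps = 166/9 + (2/9)Q; the wedge Ps − Pb = 7 gives 166/9 + (2/9)Q − (111.4 - 0.2Q) = 7, so Q' = 4498/19.
Then Pb = 111.4 − 0.2·(4498/19) = 1217/19 and Ps = 166/9 + (2/9)·(4498/19) = 1350/19.
The subsidy expands output by 4498/19 − 4183/19 = 315/19 past the efficient level; on those units the gap between marginal cost and willingness to pay runs from 0 up to 7.
DWL = ½ × 7 × 315/19 = 2205/38.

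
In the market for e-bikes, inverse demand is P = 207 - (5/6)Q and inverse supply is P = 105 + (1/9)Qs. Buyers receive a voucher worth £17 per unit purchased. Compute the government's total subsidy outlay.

Government cost = £2142

Pre-subsidy: 207 - (5/6)Q = 105 + (1/9)Q gives Q* = 108 and P* = 117.
With the rebate, buyers effectively pay Pb = Ps − 17, where Ps is the price sellers receive.
On the curves, Pb = 207 - (5/6)Q and Ps = 105 + (1/9)Q; the wedge Ps − Pb = 17 gives 105 + (1/9)Q − (207 - (5/6)Q) = 17, so Q' = 126.
Then Pb = 207 − (5/6)·126 = 102 and Ps = 105 + (1/9)·126 = 119.
Government outlay = subsidy × quantity = 17 × 126 = 2142.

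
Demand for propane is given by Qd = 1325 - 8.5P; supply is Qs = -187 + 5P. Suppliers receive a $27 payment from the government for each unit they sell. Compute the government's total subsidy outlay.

Government cost = $12366

Pre-subsidy: 1325 - 8.5P = -187 + 5P gives P* = 112, Q* = 373.
With the subsidy, sellers receive Ps = Pb + 27 for each unit, where Pb is the price buyers pay.
Supply in terms of Pb becomes Qs = -187 + 5(Pb + 27) = -52 + 5Pb. Setting this equal to demand: 1325 - 8.5Pb = -52 + 5Pb, so Pb = 102.
Sellers receive Ps = 102 + 27 = 129; Q' = 1325 − 8.5·102 = 458.
Government outlay = subsidy × quantity = 27 × 458 = 12366.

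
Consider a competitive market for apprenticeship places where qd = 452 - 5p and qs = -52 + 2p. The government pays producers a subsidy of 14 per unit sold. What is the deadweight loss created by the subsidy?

Deadweight loss = 140

Pre-subsidy: 452 - 5p = -52 + 2p gives p* = 72, q* = 92.
With the subsidy, sellers receive ps = pb + 14 for each unit, where pb is the price buyers pay.
Supply in terms of pb becomes qs = -52 + 2(pb + 14) = -24 + 2pb. Setting this equal to demand: 452 - 5pb = -24 + 2pb, so pb = 68.
Sellers receive ps = 68 + 14 = 82; q' = 452 − 5·68 = 112.
The subsidy expands output by 112 − 92 = 20 past the efficient level; on those units the gap between marginal cost and willingness to pay runs from 0 up to 14.
DWL = ½ × 14 × 20 = 140.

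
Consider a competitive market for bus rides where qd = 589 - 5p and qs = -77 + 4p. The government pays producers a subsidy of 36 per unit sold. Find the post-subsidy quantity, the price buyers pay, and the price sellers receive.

q' = 299; buyers pay 58; sellers receive 94

Pre-subsidy: 589 - 5p = -77 + 4p gives p* = 74, q* = 219.
With the subsidy, sellers receive ps = pb + 36 for each unit, where pb is the price buyers pay.
Supply in terms of pb becomes qs = -77 + 4(pb + 36) = 67 + 4pb. Setting this equal to demand: 589 - 5pb = 67 + 4pb, so pb = 58.
Sellers receive ps = 58 + 36 = 94; q' = 589 − 5·58 = 299.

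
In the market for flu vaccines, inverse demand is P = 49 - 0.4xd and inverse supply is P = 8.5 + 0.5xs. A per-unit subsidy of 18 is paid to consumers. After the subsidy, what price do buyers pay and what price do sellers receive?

Buyers pay 23; sellers receive 41

Pre-subsidy: 49 - 0.4x = 8.5 + 0.5x gives x* = 45 and P* = 31.
With the rebate, buyers effectively pay Pb = Ps − 18, where Ps is the price sellers receive.
On the curves, Pb = 49 - 0.4x and Ps = 8.5 + 0.5x; the wedge Ps − Pb = 18 gives 8.5 + 0.5x − (49 - 0.4x) = 18, so x' = 65.
Then Pb = 49 − 0.4·65 = 23 and Ps = 8.5 + 0.5·65 = 41.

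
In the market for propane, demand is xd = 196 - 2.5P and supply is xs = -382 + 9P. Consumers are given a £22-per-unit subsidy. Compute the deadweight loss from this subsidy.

Pre-subsidy: 196 - 2.5P = -382 + 9P gives P* = 1156/23, x* = 1618/23.
With the rebate, buyers effectively pay Pb = Ps − 22, where Ps is the price sellers receive.
Demand in terms of Ps becomes xd = 196 − 2.5(Ps − 22) = 251 - 2.5Ps. Setting this equal to supply: 251 - 2.5Ps = -382 + 9Ps, so Ps = 1266/23.
Buyers pay Pb = 1266/23 − 22 = 760/23; x' = -382 + 9·(1266/23) = 2608/23.
The subsidy expands output by 2608/23 − 1618/23 = 990/23 past the efficient level; on those units the gap between marginal cost and willingness to pay runs from 0 up to 22.
DWL = ½ × 22 × 990/23 = 10890/23.

Deadweight loss = 10890/23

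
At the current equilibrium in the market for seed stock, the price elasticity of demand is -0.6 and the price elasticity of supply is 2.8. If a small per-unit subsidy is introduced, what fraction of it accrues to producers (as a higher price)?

Producer share = 3/17

For a small subsidy around the equilibrium, the benefit split depends on the relative slopes, which at a point are proportional to the elasticities.
Buyer share = εs/(εs + |εd|) = 2.8/(2.8 + 0.6) = 14/17; seller share = |εd|/(εs + |εd|) = 3/17.
So producers capture 3/17 of the subsidy.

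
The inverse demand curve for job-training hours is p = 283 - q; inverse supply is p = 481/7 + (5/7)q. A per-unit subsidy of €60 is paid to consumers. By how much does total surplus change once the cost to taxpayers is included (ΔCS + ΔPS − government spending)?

Pre-subsidy: 283 - q = 481/7 + (5/7)q gives q* = 125 and p* = 158.
With the rebate, buyers effectively pay pb = ps − 60, where ps is the price sellers receive.
On the curves, pb = 283 - q and ps = 481/7 + (5/7)q; the wedge ps − pb = 60 gives 481/7 + (5/7)q − (283 - q) = 60, so q' = 160.
Then pb = 283 − 1·160 = 123 and ps = 481/7 + (5/7)·160 = 183.
ΔCS = ½(125 + 160)(158 − 123) = 4987.5; ΔPS = ½(125 + 160)(183 − 158) = 3562.5.
Government spending = 60 × 160 = 9600.
Net change = 4987.5 + 3562.5 − 9600 = -1050. The loss equals the DWL triangle ½·60·35.

Net change in total surplus = -€1050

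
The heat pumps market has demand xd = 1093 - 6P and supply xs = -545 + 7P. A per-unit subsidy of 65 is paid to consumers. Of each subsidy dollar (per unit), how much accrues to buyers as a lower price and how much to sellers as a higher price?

Pre-subsidy: 1093 - 6P = -545 + 7P gives P* = 126, x* = 337.
With the rebate, buyers effectively pay Pb = Ps − 65, where Ps is the price sellers receive.
Demand in terms of Ps becomes xd = 1093 − 6(Ps − 65) = 1483 - 6Ps. Setting this equal to supply: 1483 - 6Ps = -545 + 7Ps, so Ps = 156.
Buyers pay Pb = 156 − 65 = 91; x' = -545 + 7·156 = 547.
Buyers' price falls by P* − Pb = 126 − 91 = 35; sellers' price rises by Ps − P* = 156 − 126 = 30.

Buyers gain 35 per unit; sellers gain 30 per unit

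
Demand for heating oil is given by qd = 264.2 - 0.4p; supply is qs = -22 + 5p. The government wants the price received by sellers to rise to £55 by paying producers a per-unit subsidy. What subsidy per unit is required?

At a seller price of 55, quantity supplied is -22 + 5·55 = 253.
Buyers absorb 253 only when they pay pb with 264.2 − 0.4·pb = 253, i.e. pb = 28.
s = ps − pb = 55 − 28 = 27.

Required subsidy s = £27 per unit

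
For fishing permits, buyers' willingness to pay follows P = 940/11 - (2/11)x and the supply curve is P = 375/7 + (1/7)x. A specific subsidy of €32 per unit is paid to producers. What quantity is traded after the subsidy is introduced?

x' = 196.76

Pre-subsidy: 940/11 - (2/11)x = 375/7 + (1/7)x gives x* = 98.2 and P* = 67.6.
With the subsidy, sellers receive Ps = Pb + 32 for each unit, where Pb is the price buyers pay.
On the curves, Pb = 940/11 - (2/11)x and Ps = 375/7 + (1/7)x; the wedge Ps − Pb = 32 gives 375/7 + (1/7)x − (940/11 - (2/11)x) = 32, so x' = 196.76.
Then Pb = 940/11 − (2/11)·196.76 = 49.68 and Ps = 375/7 + (1/7)·196.76 = 81.68.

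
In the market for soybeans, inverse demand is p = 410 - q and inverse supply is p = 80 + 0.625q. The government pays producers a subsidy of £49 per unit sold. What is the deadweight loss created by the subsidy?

Deadweight loss = 9604/13

Pre-subsidy: 410 - q = 80 + 0.625q gives q* = 2640/13 and p* = 2690/13.
With the subsidy, sellers receive ps = pb + 49 for each unit, where pb is the price buyers pay.
On the curves, pb = 410 - q and ps = 80 + 0.625q; the wedge ps − pb = 49 gives 80 + 0.625q − (410 - q) = 49, so q' = 3032/13.
Then pb = 410 − 1·(3032/13) = 2298/13 and ps = 80 + 0.625·(3032/13) = 2935/13.
The subsidy expands output by 3032/13 − 2640/13 = 392/13 past the efficient level; on those units the gap between marginal cost and willingness to pay runs from 0 up to 49.
DWL = ½ × 49 × 392/13 = 9604/13.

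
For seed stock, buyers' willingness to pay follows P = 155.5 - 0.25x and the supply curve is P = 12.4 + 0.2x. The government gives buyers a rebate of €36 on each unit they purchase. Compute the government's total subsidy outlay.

Pre-subsidy: 155.5 - 0.25x = 12.4 + 0.2x gives x* = 318 and P* = 76.
With the rebate, buyers effectively pay Pb = Ps − 36, where Ps is the price sellers receive.
On the curves, Pb = 155.5 - 0.25x and Ps = 12.4 + 0.2x; the wedge Ps − Pb = 36 gives 12.4 + 0.2x − (155.5 - 0.25x) = 36, so x' = 398.
Then Pb = 155.5 − 0.25·398 = 56 and Ps = 12.4 + 0.2·398 = 92.
Government outlay = subsidy × quantity = 36 × 398 = 14328.

Government cost = €14328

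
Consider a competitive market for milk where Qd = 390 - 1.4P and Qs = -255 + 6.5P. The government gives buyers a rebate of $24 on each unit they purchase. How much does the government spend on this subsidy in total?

Government cost = 575136/79

Pre-subsidy: 390 - 1.4P = -255 + 6.5P gives P* = 6450/79, Q* = 21780/79.
With the rebate, buyers effectively pay Pb = Ps − 24, where Ps is the price sellers receive.
Demand in terms of Ps becomes Qd = 390 − 1.4(Ps − 24) = 423.6 - 1.4Ps. Setting this equal to supply: 423.6 - 1.4Ps = -255 + 6.5Ps, so Ps = 6786/79.
Buyers pay Pb = 6786/79 − 24 = 4890/79; Q' = -255 + 6.5·(6786/79) = 23964/79.
Government outlay = subsidy × quantity = 24 × 23964/79 = 575136/79.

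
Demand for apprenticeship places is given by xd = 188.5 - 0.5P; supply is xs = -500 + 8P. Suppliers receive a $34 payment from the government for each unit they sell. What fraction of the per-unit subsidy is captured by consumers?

Pre-subsidy: 188.5 - 0.5P = -500 + 8P gives P* = 81, x* = 148.
With the subsidy, sellers receive Ps = Pb + 34 for each unit, where Pb is the price buyers pay.
Supply in terms of Pb becomes xs = -500 + 8(Pb + 34) = -228 + 8Pb. Setting this equal to demand: 188.5 - 0.5Pb = -228 + 8Pb, so Pb = 49.
Sellers receive Ps = 49 + 34 = 83; x' = 188.5 − 0.5·49 = 164.
Buyers' price falls by P* − Pb = 81 − 49 = 32; sellers' price rises by Ps − P* = 83 − 81 = 2.
So consumers capture 32/34 = 16/17 of each unit of subsidy.

Consumer share = 16/17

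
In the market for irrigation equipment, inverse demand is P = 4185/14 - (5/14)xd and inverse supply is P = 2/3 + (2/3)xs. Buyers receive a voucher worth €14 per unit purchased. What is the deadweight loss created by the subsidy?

Deadweight loss = 4116/43

Pre-subsidy: 4185/14 - (5/14)x = 2/3 + (2/3)x gives x* = 12527/43 and P* = 8380/43.
With the rebate, buyers effectively pay Pb = Ps − 14, where Ps is the price sellers receive.
On the curves, Pb = 4185/14 - (5/14)x and Ps = 2/3 + (2/3)x; the wedge Ps − Pb = 14 gives 2/3 + (2/3)x − (4185/14 - (5/14)x) = 14, so x' = 305.
Then Pb = 4185/14 − (5/14)·305 = 190 and Ps = 2/3 + (2/3)·305 = 204.
The subsidy expands output by 305 − 12527/43 = 588/43 past the efficient level; on those units the gap between marginal cost and willingness to pay runs from 0 up to 14.
DWL = ½ × 14 × 588/43 = 4116/43.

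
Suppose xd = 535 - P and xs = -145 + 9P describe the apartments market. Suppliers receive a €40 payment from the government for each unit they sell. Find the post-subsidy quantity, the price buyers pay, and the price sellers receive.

x' = 503; buyers pay €32; sellers receive €72

Pre-subsidy: 535 - P = -145 + 9P gives P* = 68, x* = 467.
With the subsidy, sellers receive Ps = Pb + 40 for each unit, where Pb is the price buyers pay.
Supply in terms of Pb becomes xs = -145 + 9(Pb + 40) = 215 + 9Pb. Setting this equal to demand: 535 - Pb = 215 + 9Pb, so Pb = 32.
Sellers receive Ps = 32 + 40 = 72; x' = 535 − 1·32 = 503.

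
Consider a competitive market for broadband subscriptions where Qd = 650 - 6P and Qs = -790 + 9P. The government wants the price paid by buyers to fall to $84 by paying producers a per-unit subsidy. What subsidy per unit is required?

Required subsidy s = $20 per unit

At a buyer price of 84, quantity demanded is 650 − 6·84 = 146.
Sellers supply 146 only when they receive Ps with -790 + 9·Ps = 146, i.e. Ps = 104.
s = Ps − Pb = 104 − 84 = 20.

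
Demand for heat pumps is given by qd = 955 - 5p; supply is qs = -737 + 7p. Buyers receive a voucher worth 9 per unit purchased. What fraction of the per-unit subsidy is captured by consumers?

Consumer share = 7/12

Pre-subsidy: 955 - 5p = -737 + 7p gives p* = 141, q* = 250.
With the rebate, buyers effectively pay pb = ps − 9, where ps is the price sellers receive.
Demand in terms of ps becomes qd = 955 − 5(ps − 9) = 1000 - 5ps. Setting this equal to supply: 1000 - 5ps = -737 + 7ps, so ps = 144.75.
Buyers pay pb = 144.75 − 9 = 135.75; q' = -737 + 7·144.75 = 276.25.
Buyers' price falls by p* − pb = 141 − 135.75 = 5.25; sellers' price rises by ps − p* = 144.75 − 141 = 3.75.
So consumers capture 5.25/9 = 7/12 of each unit of subsidy.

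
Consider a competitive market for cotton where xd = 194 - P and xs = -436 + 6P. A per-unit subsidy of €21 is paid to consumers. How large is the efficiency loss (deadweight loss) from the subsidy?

Deadweight loss = €189

Pre-subsidy: 194 - P = -436 + 6P gives P* = 90, x* = 104.
With the rebate, buyers effectively pay Pb = Ps − 21, where Ps is the price sellers receive.
Demand in terms of Ps becomes xd = 194 − 1(Ps − 21) = 215 - Ps. Setting this equal to supply: 215 - Ps = -436 + 6Ps, so Ps = 93.
Buyers pay Pb = 93 − 21 = 72; x' = -436 + 6·93 = 122.
The subsidy expands output by 122 − 104 = 18 past the efficient level; on those units the gap between marginal cost and willingness to pay runs from 0 up to 21.
DWL = ½ × 21 × 18 = 189.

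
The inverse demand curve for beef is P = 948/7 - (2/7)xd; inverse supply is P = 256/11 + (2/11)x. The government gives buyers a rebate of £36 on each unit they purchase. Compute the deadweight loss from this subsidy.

Pre-subsidy: 948/7 - (2/7)x = 256/11 + (2/11)x gives x* = 2159/9 and P* = 602/9.
With the rebate, buyers effectively pay Pb = Ps − 36, where Ps is the price sellers receive.
On the curves, Pb = 948/7 - (2/7)x and Ps = 256/11 + (2/11)x; the wedge Ps − Pb = 36 gives 256/11 + (2/11)x − (948/7 - (2/7)x) = 36, so x' = 2852/9.
Then Pb = 948/7 − (2/7)·(2852/9) = 404/9 and Ps = 256/11 + (2/11)·(2852/9) = 728/9.
The subsidy expands output by 2852/9 − 2159/9 = 77 past the efficient level; on those units the gap between marginal cost and willingness to pay runs from 0 up to 36.
DWL = ½ × 36 × 77 = 1386.

Deadweight loss = £1386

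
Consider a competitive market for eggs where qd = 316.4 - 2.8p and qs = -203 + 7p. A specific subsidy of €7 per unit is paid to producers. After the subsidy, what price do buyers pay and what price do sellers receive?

Buyers pay €48; sellers receive €55

Pre-subsidy: 316.4 - 2.8p = -203 + 7p gives p* = 53, q* = 168.
With the subsidy, sellers receive ps = pb + 7 for each unit, where pb is the price buyers pay.
Supply in terms of pb becomes qs = -203 + 7(pb + 7) = -154 + 7pb. Setting this equal to demand: 316.4 - 2.8pb = -154 + 7pb, so pb = 48.
Sellers receive ps = 48 + 7 = 55; q' = 316.4 − 2.8·48 = 182.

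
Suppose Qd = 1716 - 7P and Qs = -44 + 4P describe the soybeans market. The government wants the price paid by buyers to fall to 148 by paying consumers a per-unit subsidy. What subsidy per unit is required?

Required subsidy s = 33 per unit

At a buyer price of 148, quantity demanded is 1716 − 7·148 = 680.
Sellers supply 680 only when they receive Ps with -44 + 4·Ps = 680, i.e. Ps = 181.
s = Ps − Pb = 181 − 148 = 33.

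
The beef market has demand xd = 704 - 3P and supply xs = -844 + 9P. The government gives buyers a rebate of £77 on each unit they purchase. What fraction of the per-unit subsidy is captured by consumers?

Consumer share = 0.75

Pre-subsidy: 704 - 3P = -844 + 9P gives P* = 129, x* = 317.
With the rebate, buyers effectively pay Pb = Ps − 77, where Ps is the price sellers receive.
Demand in terms of Ps becomes xd = 704 − 3(Ps − 77) = 935 - 3Ps. Setting this equal to supply: 935 - 3Ps = -844 + 9Ps, so Ps = 148.25.
Buyers pay Pb = 148.25 − 77 = 71.25; x' = -844 + 9·148.25 = 490.25.
Buyers' price falls by P* − Pb = 129 − 71.25 = 57.75; sellers' price rises by Ps − P* = 148.25 − 129 = 19.25.
So consumers capture 57.75/77 = 0.75 of each unit of subsidy.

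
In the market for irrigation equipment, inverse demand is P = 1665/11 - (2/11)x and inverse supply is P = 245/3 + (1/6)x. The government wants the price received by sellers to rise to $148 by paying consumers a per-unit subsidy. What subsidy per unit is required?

At a seller price of 148, quantity supplied is -490 + 6·148 = 398.
Buyers absorb 398 only when they pay Pb = 1665/11 − (2/11)·398 = 79.
s = Ps − Pb = 148 − 79 = 69.

Required subsidy s = $69 per unit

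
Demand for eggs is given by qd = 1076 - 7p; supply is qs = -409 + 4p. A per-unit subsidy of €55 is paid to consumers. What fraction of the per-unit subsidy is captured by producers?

Producer share = 7/11

Pre-subsidy: 1076 - 7p = -409 + 4p gives p* = 135, q* = 131.
With the rebate, buyers effectively pay pb = ps − 55, where ps is the price sellers receive.
Demand in terms of ps becomes qd = 1076 − 7(ps − 55) = 1461 - 7ps. Setting this equal to supply: 1461 - 7ps = -409 + 4ps, so ps = 170.
Buyers pay pb = 170 − 55 = 115; q' = -409 + 4·170 = 271.
Buyers' price falls by p* − pb = 135 − 115 = 20; sellers' price rises by ps − p* = 170 − 135 = 35.
So producers capture 35/55 = 7/11 of each unit of subsidy.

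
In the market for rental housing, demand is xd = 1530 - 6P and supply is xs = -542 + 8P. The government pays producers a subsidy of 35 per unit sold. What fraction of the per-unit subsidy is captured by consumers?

Consumer share = 4/7

Pre-subsidy: 1530 - 6P = -542 + 8P gives P* = 148, x* = 642.
With the subsidy, sellers receive Ps = Pb + 35 for each unit, where Pb is the price buyers pay.
Supply in terms of Pb becomes xs = -542 + 8(Pb + 35) = -262 + 8Pb. Setting this equal to demand: 1530 - 6Pb = -262 + 8Pb, so Pb = 128.
Sellers receive Ps = 128 + 35 = 163; x' = 1530 − 6·128 = 762.
Buyers' price falls by P* − Pb = 148 − 128 = 20; sellers' price rises by Ps − P* = 163 − 148 = 15.
So consumers capture 20/35 = 4/7 of each unit of subsidy.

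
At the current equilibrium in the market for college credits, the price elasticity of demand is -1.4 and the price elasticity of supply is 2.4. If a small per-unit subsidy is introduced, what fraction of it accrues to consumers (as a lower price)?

Consumer share = 12/19

For a small subsidy around the equilibrium, the benefit split depends on the relative slopes, which at a point are proportional to the elasticities.
Buyer share = εs/(εs + |εd|) = 2.4/(2.4 + 1.4) = 12/19; seller share = |εd|/(εs + |εd|) = 7/19.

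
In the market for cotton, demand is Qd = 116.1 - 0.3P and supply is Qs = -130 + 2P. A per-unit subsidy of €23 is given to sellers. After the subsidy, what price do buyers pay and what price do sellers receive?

Pre-subsidy: 116.1 - 0.3P = -130 + 2P gives P* = 107, Q* = 84.
With the subsidy, sellers receive Ps = Pb + 23 for each unit, where Pb is the price buyers pay.
Supply in terms of Pb becomes Qs = -130 + 2(Pb + 23) = -84 + 2Pb. Setting this equal to demand: 116.1 - 0.3Pb = -84 + 2Pb, so Pb = 87.
Sellers receive Ps = 87 + 23 = 110; Q' = 116.1 − 0.3·87 = 90.

Buyers pay €87; sellers receive €110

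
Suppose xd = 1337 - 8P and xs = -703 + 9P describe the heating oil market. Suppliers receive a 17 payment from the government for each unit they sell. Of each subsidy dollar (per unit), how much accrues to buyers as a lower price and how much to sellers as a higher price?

Pre-subsidy: 1337 - 8P = -703 + 9P gives P* = 120, x* = 377.
With the subsidy, sellers receive Ps = Pb + 17 for each unit, where Pb is the price buyers pay.
Supply in terms of Pb becomes xs = -703 + 9(Pb + 17) = -550 + 9Pb. Setting this equal to demand: 1337 - 8Pb = -550 + 9Pb, so Pb = 111.
Sellers receive Ps = 111 + 17 = 128; x' = 1337 − 8·111 = 449.
Buyers' price falls by P* − Pb = 120 − 111 = 9; sellers' price rises by Ps − P* = 128 − 120 = 8.

Buyers gain 9 per unit; sellers gain 8 per unit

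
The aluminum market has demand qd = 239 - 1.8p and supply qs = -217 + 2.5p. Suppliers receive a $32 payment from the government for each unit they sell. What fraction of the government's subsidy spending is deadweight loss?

Pre-subsidy: 239 - 1.8p = -217 + 2.5p gives p* = 4560/43, q* = 2069/43.
With the subsidy, sellers receive ps = pb + 32 for each unit, where pb is the price buyers pay.
Supply in terms of pb becomes qs = -217 + 2.5(pb + 32) = -137 + 2.5pb. Setting this equal to demand: 239 - 1.8pb = -137 + 2.5pb, so pb = 3760/43.
Sellers receive ps = 3760/43 + 32 = 5136/43; q' = 239 − 1.8·(3760/43) = 3509/43.
ΔCS = ½(2069/43 + 3509/43)(4560/43 − 3760/43) = 2231200/1849; ΔPS = ½(2069/43 + 3509/43)(5136/43 − 4560/43) = 1606464/1849.
Government spending = 32 × 3509/43 = 112288/43.
DWL = ½ × 32 × (3509/43 − 2069/43) = 23040/43; fraction = (23040/43) / (112288/43) = 720/3509.

DWL / government spending = 720/3509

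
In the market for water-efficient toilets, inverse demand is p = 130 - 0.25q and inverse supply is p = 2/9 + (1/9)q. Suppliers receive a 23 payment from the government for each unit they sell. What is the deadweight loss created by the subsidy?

Deadweight loss = 9522/13

Pre-subsidy: 130 - 0.25q = 2/9 + (1/9)q gives q* = 4672/13 and p* = 522/13.
With the subsidy, sellers receive ps = pb + 23 for each unit, where pb is the price buyers pay.
On the curves, pb = 130 - 0.25q and ps = 2/9 + (1/9)q; the wedge ps − pb = 23 gives 2/9 + (1/9)q − (130 - 0.25q) = 23, so q' = 5500/13.
Then pb = 130 − 0.25·(5500/13) = 315/13 and ps = 2/9 + (1/9)·(5500/13) = 614/13.
The subsidy expands output by 5500/13 − 4672/13 = 828/13 past the efficient level; on those units the gap between marginal cost and willingness to pay runs from 0 up to 23.
DWL = ½ × 23 × 828/13 = 9522/13.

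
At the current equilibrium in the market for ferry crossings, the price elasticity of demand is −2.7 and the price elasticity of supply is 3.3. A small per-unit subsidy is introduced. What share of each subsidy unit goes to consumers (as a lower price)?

Consumer share = 0.55

For a small subsidy around the equilibrium, the benefit split depends on the relative slopes, which at a point are proportional to the elasticities.
Buyer share = εs/(εs + |εd|) = 3.3/(3.3 + 2.7) = 0.55; seller share = |εd|/(εs + |εd|) = 0.45.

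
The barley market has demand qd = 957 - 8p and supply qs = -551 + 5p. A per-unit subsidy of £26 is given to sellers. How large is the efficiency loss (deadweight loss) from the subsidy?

Deadweight loss = £1040

Pre-subsidy: 957 - 8p = -551 + 5p gives p* = 116, q* = 29.
With the subsidy, sellers receive ps = pb + 26 for each unit, where pb is the price buyers pay.
Supply in terms of pb becomes qs = -551 + 5(pb + 26) = -421 + 5pb. Setting this equal to demand: 957 - 8pb = -421 + 5pb, so pb = 106.
Sellers receive ps = 106 + 26 = 132; q' = 957 − 8·106 = 109.
The subsidy expands output by 109 − 29 = 80 past the efficient level; on those units the gap between marginal cost and willingness to pay runs from 0 up to 26.
DWL = ½ × 26 × 80 = 1040.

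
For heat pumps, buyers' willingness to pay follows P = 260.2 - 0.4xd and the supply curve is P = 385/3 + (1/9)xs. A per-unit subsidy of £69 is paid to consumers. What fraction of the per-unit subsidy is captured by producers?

Pre-subsidy: 260.2 - 0.4x = 385/3 + (1/9)x gives x* = 258 and P* = 157.
With the rebate, buyers effectively pay Pb = Ps − 69, where Ps is the price sellers receive.
On the curves, Pb = 260.2 - 0.4x and Ps = 385/3 + (1/9)x; the wedge Ps − Pb = 69 gives 385/3 + (1/9)x − (260.2 - 0.4x) = 69, so x' = 393.
Then Pb = 260.2 − 0.4·393 = 103 and Ps = 385/3 + (1/9)·393 = 172.
Buyers' price falls by P* − Pb = 157 − 103 = 54; sellers' price rises by Ps − P* = 172 − 157 = 15.
So producers capture 15/69 = 5/23 of each unit of subsidy.

Producer share = 5/23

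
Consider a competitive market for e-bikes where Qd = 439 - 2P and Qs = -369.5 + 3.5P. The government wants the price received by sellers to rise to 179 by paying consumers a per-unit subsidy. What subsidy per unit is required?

Required subsidy s = 88 per unit

At a seller price of 179, quantity supplied is -369.5 + 3.5·179 = 257.
Buyers absorb 257 only when they pay Pb with 439 − 2·Pb = 257, i.e. Pb = 91.
s = Ps − Pb = 179 − 91 = 88.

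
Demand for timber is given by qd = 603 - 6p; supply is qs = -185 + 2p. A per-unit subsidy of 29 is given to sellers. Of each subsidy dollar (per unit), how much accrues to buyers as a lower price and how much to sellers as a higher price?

Buyers gain 7.25 per unit; sellers gain 21.75 per unit

Pre-subsidy: 603 - 6p = -185 + 2p gives p* = 98.5, q* = 12.
With the subsidy, sellers receive ps = pb + 29 for each unit, where pb is the price buyers pay.
Supply in terms of pb becomes qs = -185 + 2(pb + 29) = -127 + 2pb. Setting this equal to demand: 603 - 6pb = -127 + 2pb, so pb = 91.25.
Sellers receive ps = 91.25 + 29 = 120.25; q' = 603 − 6·91.25 = 55.5.
Buyers' price falls by p* − pb = 98.5 − 91.25 = 7.25; sellers' price rises by ps − p* = 120.25 − 98.5 = 21.75.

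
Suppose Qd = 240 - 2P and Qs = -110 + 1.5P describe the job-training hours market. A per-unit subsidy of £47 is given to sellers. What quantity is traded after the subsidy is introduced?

Q' = 562/7

Pre-subsidy: 240 - 2P = -110 + 1.5P gives P* = 100, Q* = 40.
With the subsidy, sellers receive Ps = Pb + 47 for each unit, where Pb is the price buyers pay.
Supply in terms of Pb becomes Qs = -110 + 1.5(Pb + 47) = -39.5 + 1.5Pb. Setting this equal to demand: 240 - 2Pb = -39.5 + 1.5Pb, so Pb = 559/7.
Sellers receive Ps = 559/7 + 47 = 888/7; Q' = 240 − 2·(559/7) = 562/7.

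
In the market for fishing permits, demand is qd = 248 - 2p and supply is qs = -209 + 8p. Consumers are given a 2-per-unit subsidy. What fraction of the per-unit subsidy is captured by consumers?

Consumer share = 0.8

Pre-subsidy: 248 - 2p = -209 + 8p gives p* = 45.7, q* = 156.6.
With the rebate, buyers effectively pay pb = ps − 2, where ps is the price sellers receive.
Demand in terms of ps becomes qd = 248 − 2(ps − 2) = 252 - 2ps. Setting this equal to supply: 252 - 2ps = -209 + 8ps, so ps = 46.1.
Buyers pay pb = 46.1 − 2 = 44.1; q' = -209 + 8·46.1 = 159.8.
Buyers' price falls by p* − pb = 45.7 − 44.1 = 1.6; sellers' price rises by ps − p* = 46.1 − 45.7 = 0.4.
So consumers capture 1.6/2 = 0.8 of each unit of subsidy.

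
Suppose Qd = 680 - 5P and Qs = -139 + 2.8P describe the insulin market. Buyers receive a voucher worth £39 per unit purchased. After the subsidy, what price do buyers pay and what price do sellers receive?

Pre-subsidy: 680 - 5P = -139 + 2.8P gives P* = 105, Q* = 155.
With the rebate, buyers effectively pay Pb = Ps − 39, where Ps is the price sellers receive.
Demand in terms of Ps becomes Qd = 680 − 5(Ps − 39) = 875 - 5Ps. Setting this equal to supply: 875 - 5Ps = -139 + 2.8Ps, so Ps = 130.
Buyers pay Pb = 130 − 39 = 91; Q' = -139 + 2.8·130 = 225.

Buyers pay £91; sellers receive £130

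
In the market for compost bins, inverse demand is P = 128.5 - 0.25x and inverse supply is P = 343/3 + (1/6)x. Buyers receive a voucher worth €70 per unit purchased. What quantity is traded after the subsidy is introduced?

Pre-subsidy: 128.5 - 0.25x = 343/3 + (1/6)x gives x* = 34 and P* = 120.
With the rebate, buyers effectively pay Pb = Ps − 70, where Ps is the price sellers receive.
On the curves, Pb = 128.5 - 0.25x and Ps = 343/3 + (1/6)x; the wedge Ps − Pb = 70 gives 343/3 + (1/6)x − (128.5 - 0.25x) = 70, so x' = 202.
Then Pb = 128.5 − 0.25·202 = 78 and Ps = 343/3 + (1/6)·202 = 148.

x' = 202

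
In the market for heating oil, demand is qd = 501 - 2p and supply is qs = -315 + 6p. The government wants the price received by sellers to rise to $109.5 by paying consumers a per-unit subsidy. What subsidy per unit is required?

Required subsidy s = $30 per unit

At a seller price of 109.5, quantity supplied is -315 + 6·109.5 = 342.
Buyers absorb 342 only when they pay pb with 501 − 2·pb = 342, i.e. pb = 79.5.
s = ps − pb = 109.5 − 79.5 = 30.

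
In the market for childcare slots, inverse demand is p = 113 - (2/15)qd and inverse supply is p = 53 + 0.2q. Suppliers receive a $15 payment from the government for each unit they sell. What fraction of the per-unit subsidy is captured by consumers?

Consumer share = 0.4

Pre-subsidy: 113 - (2/15)q = 53 + 0.2q gives q* = 180 and p* = 89.
With the subsidy, sellers receive ps = pb + 15 for each unit, where pb is the price buyers pay.
On the curves, pb = 113 - (2/15)q and ps = 53 + 0.2q; the wedge ps − pb = 15 gives 53 + 0.2q − (113 - (2/15)q) = 15, so q' = 225.
Then pb = 113 − (2/15)·225 = 83 and ps = 53 + 0.2·225 = 98.
Buyers' price falls by p* − pb = 89 − 83 = 6; sellers' price rises by ps − p* = 98 − 89 = 9.
So consumers capture 6/15 = 0.4 of each unit of subsidy.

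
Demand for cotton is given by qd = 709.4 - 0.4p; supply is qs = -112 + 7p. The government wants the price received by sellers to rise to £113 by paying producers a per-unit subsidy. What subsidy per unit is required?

Required subsidy s = £37 per unit

At a seller price of 113, quantity supplied is -112 + 7·113 = 679.
Buyers absorb 679 only when they pay pb with 709.4 − 0.4·pb = 679, i.e. pb = 76.
s = ps − pb = 113 − 76 = 37.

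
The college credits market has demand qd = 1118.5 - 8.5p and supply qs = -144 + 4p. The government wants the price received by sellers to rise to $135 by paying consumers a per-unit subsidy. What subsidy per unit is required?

Required subsidy s = $50 per unit

At a seller price of 135, quantity supplied is -144 + 4·135 = 396.
Buyers absorb 396 only when they pay pb with 1118.5 − 8.5·pb = 396, i.e. pb = 85.
s = ps − pb = 135 − 85 = 50.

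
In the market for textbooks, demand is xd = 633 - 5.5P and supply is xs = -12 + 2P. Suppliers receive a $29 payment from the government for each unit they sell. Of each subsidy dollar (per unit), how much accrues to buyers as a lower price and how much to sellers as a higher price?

Buyers gain 116/15 per unit; sellers gain 319/15 per unit

Pre-subsidy: 633 - 5.5P = -12 + 2P gives P* = 86, x* = 160.
With the subsidy, sellers receive Ps = Pb + 29 for each unit, where Pb is the price buyers pay.
Supply in terms of Pb becomes xs = -12 + 2(Pb + 29) = 46 + 2Pb. Setting this equal to demand: 633 - 5.5Pb = 46 + 2Pb, so Pb = 1174/15.
Sellers receive Ps = 1174/15 + 29 = 1609/15; x' = 633 − 5.5·(1174/15) = 3038/15.
Buyers' price falls by P* − Pb = 86 − 1174/15 = 116/15; sellers' price rises by Ps − P* = 1609/15 − 86 = 319/15.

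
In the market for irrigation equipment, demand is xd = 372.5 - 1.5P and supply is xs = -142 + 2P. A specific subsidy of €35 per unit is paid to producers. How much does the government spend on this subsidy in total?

Pre-subsidy: 372.5 - 1.5P = -142 + 2P gives P* = 147, x* = 152.
With the subsidy, sellers receive Ps = Pb + 35 for each unit, where Pb is the price buyers pay.
Supply in terms of Pb becomes xs = -142 + 2(Pb + 35) = -72 + 2Pb. Setting this equal to demand: 372.5 - 1.5Pb = -72 + 2Pb, so Pb = 127.
Sellers receive Ps = 127 + 35 = 162; x' = 372.5 − 1.5·127 = 182.
Government outlay = subsidy × quantity = 35 × 182 = 6370.

Government cost = €6370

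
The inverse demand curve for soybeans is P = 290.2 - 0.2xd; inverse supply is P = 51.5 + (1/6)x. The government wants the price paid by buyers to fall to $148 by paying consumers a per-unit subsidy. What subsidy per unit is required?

Required subsidy s = $22 per unit

At a buyer price of 148, quantity demanded is 1451 − 5·148 = 711.
Sellers supply 711 only when they receive Ps = 51.5 + (1/6)·711 = 170.
s = Ps − Pb = 170 − 148 = 22.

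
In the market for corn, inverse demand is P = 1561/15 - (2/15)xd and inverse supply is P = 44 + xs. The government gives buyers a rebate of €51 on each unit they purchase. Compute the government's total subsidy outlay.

Government cost = €4998

Pre-subsidy: 1561/15 - (2/15)x = 44 + x gives x* = 53 and P* = 97.
With the rebate, buyers effectively pay Pb = Ps − 51, where Ps is the price sellers receive.
On the curves, Pb = 1561/15 - (2/15)x and Ps = 44 + x; the wedge Ps − Pb = 51 gives 44 + x − (1561/15 - (2/15)x) = 51, so x' = 98.
Then Pb = 1561/15 − (2/15)·98 = 91 and Ps = 44 + 1·98 = 142.
Government outlay = subsidy × quantity = 51 × 98 = 4998.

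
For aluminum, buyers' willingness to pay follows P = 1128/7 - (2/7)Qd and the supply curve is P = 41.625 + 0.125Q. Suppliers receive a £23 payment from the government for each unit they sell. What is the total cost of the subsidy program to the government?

Pre-subsidy: 1128/7 - (2/7)Q = 41.625 + 0.125Q gives Q* = 291 and P* = 78.
With the subsidy, sellers receive Ps = Pb + 23 for each unit, where Pb is the price buyers pay.
On the curves, Pb = 1128/7 - (2/7)Q and Ps = 41.625 + 0.125Q; the wedge Ps − Pb = 23 gives 41.625 + 0.125Q − (1128/7 - (2/7)Q) = 23, so Q' = 347.
Then Pb = 1128/7 − (2/7)·347 = 62 and Ps = 41.625 + 0.125·347 = 85.
Government outlay = subsidy × quantity = 23 × 347 = 7981.

Government cost = £7981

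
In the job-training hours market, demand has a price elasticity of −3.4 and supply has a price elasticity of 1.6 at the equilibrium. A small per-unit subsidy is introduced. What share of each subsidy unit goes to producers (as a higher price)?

Producer share = 0.68

For a small subsidy around the equilibrium, the benefit split depends on the relative slopes, which at a point are proportional to the elasticities.
Buyer share = εs/(εs + |εd|) = 1.6/(1.6 + 3.4) = 0.32; seller share = |εd|/(εs + |εd|) = 0.68.
So producers capture 0.68 of the subsidy.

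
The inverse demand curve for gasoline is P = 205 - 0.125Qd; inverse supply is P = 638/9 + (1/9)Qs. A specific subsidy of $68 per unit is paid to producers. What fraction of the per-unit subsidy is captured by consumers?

Pre-subsidy: 205 - 0.125Q = 638/9 + (1/9)Q gives Q* = 568 and P* = 134.
With the subsidy, sellers receive Ps = Pb + 68 for each unit, where Pb is the price buyers pay.
On the curves, Pb = 205 - 0.125Q and Ps = 638/9 + (1/9)Q; the wedge Ps − Pb = 68 gives 638/9 + (1/9)Q − (205 - 0.125Q) = 68, so Q' = 856.
Then Pb = 205 − 0.125·856 = 98 and Ps = 638/9 + (1/9)·856 = 166.
Buyers' price falls by P* − Pb = 134 − 98 = 36; sellers' price rises by Ps − P* = 166 − 134 = 32.
So consumers capture 36/68 = 9/17 of each unit of subsidy.

Consumer share = 9/17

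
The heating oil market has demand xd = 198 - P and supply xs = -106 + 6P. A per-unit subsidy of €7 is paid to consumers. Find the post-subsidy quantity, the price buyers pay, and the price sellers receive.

Pre-subsidy: 198 - P = -106 + 6P gives P* = 304/7, x* = 1082/7.
With the rebate, buyers effectively pay Pb = Ps − 7, where Ps is the price sellers receive.
Demand in terms of Ps becomes xd = 198 − 1(Ps − 7) = 205 - Ps. Setting this equal to supply: 205 - Ps = -106 + 6Ps, so Ps = 311/7.
Buyers pay Pb = 311/7 − 7 = 262/7; x' = -106 + 6·(311/7) = 1124/7.

x' = 1124/7; buyers pay 262/7; sellers receive 311/7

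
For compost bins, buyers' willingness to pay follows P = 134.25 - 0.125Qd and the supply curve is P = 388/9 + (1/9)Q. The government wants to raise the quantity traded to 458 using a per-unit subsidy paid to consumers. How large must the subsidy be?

Required subsidy s = 17 per unit

At Q = 458, from the demand curve buyers pay Pb = 134.25 − 0.125·458 = 77; from the supply curve sellers need Ps = 388/9 + (1/9)·458 = 94.
The subsidy must fill the gap: s = Ps − Pb = 94 − 77 = 17.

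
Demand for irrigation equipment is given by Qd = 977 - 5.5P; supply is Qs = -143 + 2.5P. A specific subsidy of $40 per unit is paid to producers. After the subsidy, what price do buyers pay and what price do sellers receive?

Pre-subsidy: 977 - 5.5P = -143 + 2.5P gives P* = 140, Q* = 207.
With the subsidy, sellers receive Ps = Pb + 40 for each unit, where Pb is the price buyers pay.
Supply in terms of Pb becomes Qs = -143 + 2.5(Pb + 40) = -43 + 2.5Pb. Setting this equal to demand: 977 - 5.5Pb = -43 + 2.5Pb, so Pb = 127.5.
Sellers receive Ps = 127.5 + 40 = 167.5; Q' = 977 − 5.5·127.5 = 275.75.

Buyers pay $127.5; sellers receive $167.5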